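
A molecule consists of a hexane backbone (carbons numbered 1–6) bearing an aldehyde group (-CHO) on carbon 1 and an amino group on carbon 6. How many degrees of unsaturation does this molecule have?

Atom tally by fragment:
  OHCCH2 → C:2 H:3 O:1
  CH2 → C:1 H:2
  CH2 → C:1 H:2
  CH2 → C:1 H:2
  CH2 → C:1 H:2
  CH2NH2 → C:1 H:4 N:1
Element totals:
  C: 7
  H: 15
  N: 1
  O: 1
Molecular formula: C7H15NO.
DoU = (2C + 2 + N − H − X) / 2 = (2·7 + 2 + 1 − 15 − 0) / 2 = 1.

1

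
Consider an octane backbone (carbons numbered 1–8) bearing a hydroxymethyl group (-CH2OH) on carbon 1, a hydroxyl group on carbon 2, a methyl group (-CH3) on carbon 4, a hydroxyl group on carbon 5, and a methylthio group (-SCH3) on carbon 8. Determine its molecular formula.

Atom tally by fragment:
  HOCH2CH2 → C:2 H:5 O:1
  CH(OH) → C:1 H:2 O:1
  CH2 → C:1 H:2
  CH(CH3) → C:2 H:4
  CH(OH) → C:1 H:2 O:1
  CH2 → C:1 H:2
  CH2 → C:1 H:2
  CH2SCH3 → C:2 H:5 S:1
Element totals:
  C: 11
  H: 24
  O: 3
  S: 1

C11H24O3S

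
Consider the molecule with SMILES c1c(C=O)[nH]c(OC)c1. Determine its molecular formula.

Atom tally by fragment:
  pyrrole ring core → C:4 H:5 N:1
  (− 2 ring H displaced by substituents)
  + CHO → C:1 H:1 O:1
  + OCH3 → C:1 H:3 O:1
Element totals:
  C: 6
  H: 7
  N: 1
  O: 2

C6H7NO2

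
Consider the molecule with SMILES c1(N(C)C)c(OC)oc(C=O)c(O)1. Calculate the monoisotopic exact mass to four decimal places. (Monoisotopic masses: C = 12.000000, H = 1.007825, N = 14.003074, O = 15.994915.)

Atom tally by fragment:
  furan ring core → C:4 H:4 O:1
  (− 4 ring H displaced by substituents)
  + N(CH3)2 → N:1 C:2 H:6
  + OCH3 → C:1 H:3 O:1
  + CHO → C:1 H:1 O:1
  + OH → O:1 H:1
Element totals:
  C: 8
  H: 11
  N: 1
  O: 4
Molecular formula: C8H11NO4.
  M = 8(12.0) + 11(1.007825) + 14.003074 + 4(15.994915)
    = 96.000000 + 11.086075 + 14.003074 + 63.979660 = 185.068809

185.0688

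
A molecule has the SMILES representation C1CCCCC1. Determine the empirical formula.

CH2

Atom tally by fragment:
  cyclohexane ring core → C:6 H:12
Element totals:
  C: 6
  H: 12
Molecular formula: C6H12.
gcd of subscripts = 6; dividing each by 6:
  C: 6/6 = 1
  H: 12/6 = 2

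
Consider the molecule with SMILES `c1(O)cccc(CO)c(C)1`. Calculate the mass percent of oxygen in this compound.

23.16%

Atom tally by fragment:
  benzene ring core → C:6 H:6
  (− 3 ring H displaced by substituents)
  + OH → O:1 H:1
  + CH2OH → C:1 H:3 O:1
  + CH3 → C:1 H:3
Element totals:
  C: 8
  H: 10
  O: 2
Molecular formula: C8H10O2.
Molar mass = 138.166 g/mol.
Mass from O: 2 × 15.999 = 31.998 g/mol.
%O = 31.998 / 138.166 × 100 = 23.16%.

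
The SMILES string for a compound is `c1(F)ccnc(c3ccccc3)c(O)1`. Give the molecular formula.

Atom tally by fragment:
  pyridine ring core → C:5 H:5 N:1
  (− 3 ring H displaced by substituents)
  + F → F:1
  + C6H5 → C:6 H:5
  + OH → O:1 H:1
Element totals:
  C: 11
  H: 8
  F: 1
  N: 1
  O: 1

C11H8FNO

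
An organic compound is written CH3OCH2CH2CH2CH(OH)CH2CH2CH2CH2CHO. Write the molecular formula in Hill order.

Element totals:
  C: 10
  H: 20
  O: 3

C10H20O3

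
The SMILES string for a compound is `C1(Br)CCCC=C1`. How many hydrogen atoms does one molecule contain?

9

Atom tally by fragment:
  cyclohexene ring core → C:6 H:10
  (− 1 ring H displaced by substituents)
  + Br → Br:1
Element totals:
  C: 6
  H: 9
  Br: 1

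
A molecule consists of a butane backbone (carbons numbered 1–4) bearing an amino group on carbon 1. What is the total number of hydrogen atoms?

11

Atom tally by fragment:
  H2NCH2 → C:1 H:4 N:1
  CH2 → C:1 H:2
  CH2 → C:1 H:2
  CH3 → C:1 H:3
Element totals:
  C: 4
  H: 11
  N: 1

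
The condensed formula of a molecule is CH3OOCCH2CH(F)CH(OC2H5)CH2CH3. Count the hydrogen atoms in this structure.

17

Atom tally by fragment:
  CH3OOCCH2 → C:3 H:5 O:2
  CH(F) → C:1 H:1 F:1
  CH(OC2H5) → C:3 H:6 O:1
  CH2 → C:1 H:2
  CH3 → C:1 H:3
Element totals:
  C: 9
  H: 17
  F: 1
  O: 3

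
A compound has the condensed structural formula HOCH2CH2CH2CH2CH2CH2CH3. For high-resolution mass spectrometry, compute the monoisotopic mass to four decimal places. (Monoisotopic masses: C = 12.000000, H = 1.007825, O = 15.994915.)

Element totals:
  C: 7
  H: 16
  O: 1
Molecular formula: C7H16O.
  M = 7(12.0) + 16(1.007825) + 15.994915
    = 84.000000 + 16.125200 + 15.994915 = 116.120115

116.1201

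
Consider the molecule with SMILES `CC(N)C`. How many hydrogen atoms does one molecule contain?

Atom tally by fragment:
  CH3 → C:1 H:3
  CH(NH2) → C:1 H:3 N:1
  CH3 → C:1 H:3
Element totals:
  C: 3
  H: 9
  N: 1

9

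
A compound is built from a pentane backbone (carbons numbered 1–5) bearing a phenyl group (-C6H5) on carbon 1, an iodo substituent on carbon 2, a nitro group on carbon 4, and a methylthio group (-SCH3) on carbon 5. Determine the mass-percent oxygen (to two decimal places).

8.76%

Atom tally by fragment:
  C6H5CH2 → C:7 H:7
  CH(I) → C:1 H:1 I:1
  CH2 → C:1 H:2
  CH(NO2) → C:1 H:1 N:1 O:2
  CH2SCH3 → C:2 H:5 S:1
Element totals:
  C: 12
  H: 16
  I: 1
  N: 1
  O: 2
  S: 1
Molecular formula: C12H16INO2S.
Molar mass = 365.229 g/mol.
Mass from O: 2 × 15.999 = 31.998 g/mol.
%O = 31.998 / 365.229 × 100 = 8.76%.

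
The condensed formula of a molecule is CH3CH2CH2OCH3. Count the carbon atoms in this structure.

4

Element totals:
  C: 4
  H: 10
  O: 1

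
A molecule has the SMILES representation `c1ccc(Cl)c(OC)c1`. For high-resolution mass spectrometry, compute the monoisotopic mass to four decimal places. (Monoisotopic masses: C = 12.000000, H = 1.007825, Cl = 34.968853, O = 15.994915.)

142.0185

Atom tally by fragment:
  benzene ring core → C:6 H:6
  (− 2 ring H displaced by substituents)
  + Cl → Cl:1
  + OCH3 → C:1 H:3 O:1
Element totals:
  C: 7
  H: 7
  Cl: 1
  O: 1
Molecular formula: C7H7ClO.
  M = 7(12.0) + 7(1.007825) + 34.968853 + 15.994915
    = 84.000000 + 7.054775 + 34.968853 + 15.994915 = 142.018543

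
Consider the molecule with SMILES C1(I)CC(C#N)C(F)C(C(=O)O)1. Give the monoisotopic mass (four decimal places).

Atom tally by fragment:
  cyclopentane ring core → C:5 H:10
  (− 4 ring H displaced by substituents)
  + I → I:1
  + CN → C:1 N:1
  + F → F:1
  + COOH → C:1 H:1 O:2
Element totals:
  C: 7
  H: 7
  F: 1
  I: 1
  N: 1
  O: 2
Molecular formula: C7H7FINO2.
  M = 7(12.0) + 7(1.007825) + 18.998403 + 126.904472 + 14.003074 + 2(15.994915)
    = 84.000000 + 7.054775 + 18.998403 + 126.904472 + 14.003074 + 31.989830 = 282.950554

282.9506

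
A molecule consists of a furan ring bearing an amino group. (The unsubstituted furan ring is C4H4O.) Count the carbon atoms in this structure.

4

Atom tally by fragment:
  furan ring core → C:4 H:4 O:1
  (− 1 ring H displaced by substituents)
  + NH2 → N:1 H:2
Element totals:
  C: 4
  H: 5
  N: 1
  O: 1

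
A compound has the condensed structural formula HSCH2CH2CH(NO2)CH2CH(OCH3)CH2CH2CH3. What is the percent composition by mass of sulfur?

Atom tally by fragment:
  HSCH2 → C:1 H:3 S:1
  CH2 → C:1 H:2
  CH(NO2) → C:1 H:1 N:1 O:2
  CH2 → C:1 H:2
  CH(OCH3) → C:2 H:4 O:1
  CH2 → C:1 H:2
  CH2 → C:1 H:2
  CH3 → C:1 H:3
Element totals:
  C: 9
  H: 19
  N: 1
  O: 3
  S: 1
Molecular formula: C9H19NO3S.
Molar mass = 221.315 g/mol.
Mass from S: 1 × 32.06 = 32.060 g/mol.
%S = 32.060 / 221.315 × 100 = 14.49%.

14.49%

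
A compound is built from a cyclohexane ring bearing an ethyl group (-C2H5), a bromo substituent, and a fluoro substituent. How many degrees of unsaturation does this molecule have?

1

Atom tally by fragment:
  cyclohexane ring core → C:6 H:12
  (− 3 ring H displaced by substituents)
  + C2H5 → C:2 H:5
  + Br → Br:1
  + F → F:1
Element totals:
  C: 8
  H: 14
  Br: 1
  F: 1
Molecular formula: C8H14BrF.
DoU = (2C + 2 + N − H − X) / 2 = (2·8 + 2 + 0 − 14 − 2) / 2 = 1.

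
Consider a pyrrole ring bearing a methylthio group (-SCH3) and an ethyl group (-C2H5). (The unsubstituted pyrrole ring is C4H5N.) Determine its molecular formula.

Atom tally by fragment:
  pyrrole ring core → C:4 H:5 N:1
  (− 2 ring H displaced by substituents)
  + SCH3 → C:1 H:3 S:1
  + C2H5 → C:2 H:5
Element totals:
  C: 7
  H: 11
  N: 1
  S: 1

C7H11NS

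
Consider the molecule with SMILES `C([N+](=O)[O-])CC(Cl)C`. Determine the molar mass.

Atom tally by fragment:
  O2NCH2 → C:1 H:2 N:1 O:2
  CH2 → C:1 H:2
  CH(Cl) → C:1 H:1 Cl:1
  CH3 → C:1 H:3
Element totals:
  C: 4
  H: 8
  Cl: 1
  N: 1
  O: 2
Molecular formula: C4H8ClNO2.
  M = 4(12.011) + 8(1.008) + 35.45 + 14.007 + 2(15.999)
    = 48.044 + 8.064 + 35.450 + 14.007 + 31.998 = 137.563

137.56 g/mol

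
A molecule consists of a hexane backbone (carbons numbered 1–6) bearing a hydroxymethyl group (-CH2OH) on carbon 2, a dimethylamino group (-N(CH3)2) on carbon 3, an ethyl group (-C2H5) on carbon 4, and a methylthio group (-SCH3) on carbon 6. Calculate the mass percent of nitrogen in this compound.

6.00%

Atom tally by fragment:
  CH3 → C:1 H:3
  CH(CH2OH) → C:2 H:4 O:1
  CH(N(CH3)2) → C:3 H:7 N:1
  CH(C2H5) → C:3 H:6
  CH2 → C:1 H:2
  CH2SCH3 → C:2 H:5 S:1
Element totals:
  C: 12
  H: 27
  N: 1
  O: 1
  S: 1
Molecular formula: C12H27NOS.
Molar mass = 233.414 g/mol.
Mass from N: 1 × 14.007 = 14.007 g/mol.
%N = 14.007 / 233.414 × 100 = 6.00%.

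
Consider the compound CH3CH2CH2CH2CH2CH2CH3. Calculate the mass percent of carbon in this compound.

Atom tally by fragment:
  CH3 → C:1 H:3
  CH2 → C:1 H:2
  CH2 → C:1 H:2
  CH2 → C:1 H:2
  CH2 → C:1 H:2
  CH2 → C:1 H:2
  CH3 → C:1 H:3
Element totals:
  C: 7
  H: 16
Molecular formula: C7H16.
Molar mass = 100.205 g/mol.
Mass from C: 7 × 12.011 = 84.077 g/mol.
%C = 84.077 / 100.205 × 100 = 83.90%.

83.90%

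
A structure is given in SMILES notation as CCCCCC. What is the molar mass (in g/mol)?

86.18 g/mol

Atom tally by fragment:
  CH3 → C:1 H:3
  CH2 → C:1 H:2
  CH2 → C:1 H:2
  CH2 → C:1 H:2
  CH2 → C:1 H:2
  CH3 → C:1 H:3
Element totals:
  C: 6
  H: 14
Molecular formula: C6H14.
  M = 6(12.011) + 14(1.008)
    = 72.066 + 14.112 = 86.178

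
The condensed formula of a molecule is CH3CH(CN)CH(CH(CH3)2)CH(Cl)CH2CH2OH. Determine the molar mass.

Atom tally by fragment:
  CH3 → C:1 H:3
  CH(CN) → C:2 H:1 N:1
  CH(CH(CH3)2) → C:4 H:8
  CH(Cl) → C:1 H:1 Cl:1
  CH2CH2OH → C:2 H:5 O:1
Element totals:
  C: 10
  H: 18
  Cl: 1
  N: 1
  O: 1
Molecular formula: C10H18ClNO.
  M = 10(12.011) + 18(1.008) + 35.45 + 14.007 + 15.999
    = 120.110 + 18.144 + 35.450 + 14.007 + 15.999 = 203.710

203.71 g/mol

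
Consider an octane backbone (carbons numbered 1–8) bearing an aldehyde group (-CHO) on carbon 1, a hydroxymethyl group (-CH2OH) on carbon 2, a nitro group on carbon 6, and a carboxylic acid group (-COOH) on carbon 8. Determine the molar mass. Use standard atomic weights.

261.27 g/mol

Atom tally by fragment:
  OHCCH2 → C:2 H:3 O:1
  CH(CH2OH) → C:2 H:4 O:1
  CH2 → C:1 H:2
  CH2 → C:1 H:2
  CH2 → C:1 H:2
  CH(NO2) → C:1 H:1 N:1 O:2
  CH2 → C:1 H:2
  CH2COOH → C:2 H:3 O:2
Element totals:
  C: 11
  H: 19
  N: 1
  O: 6
Molecular formula: C11H19NO6.
  M = 11(12.011) + 19(1.008) + 14.007 + 6(15.999)
    = 132.121 + 19.152 + 14.007 + 95.994 = 261.274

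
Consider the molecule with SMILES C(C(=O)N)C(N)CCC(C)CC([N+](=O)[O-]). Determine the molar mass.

Atom tally by fragment:
  H2NOCCH2 → C:2 H:4 O:1 N:1
  CH(NH2) → C:1 H:3 N:1
  CH2 → C:1 H:2
  CH2 → C:1 H:2
  CH(CH3) → C:2 H:4
  CH2 → C:1 H:2
  CH2NO2 → C:1 H:2 N:1 O:2
Element totals:
  C: 9
  H: 19
  N: 3
  O: 3
Molecular formula: C9H19N3O3.
  M = 9(12.011) + 19(1.008) + 3(14.007) + 3(15.999)
    = 108.099 + 19.152 + 42.021 + 47.997 = 217.269

217.27 g/mol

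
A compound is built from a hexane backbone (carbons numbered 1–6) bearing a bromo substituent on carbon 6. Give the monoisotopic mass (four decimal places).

164.0201

Atom tally by fragment:
  CH3 → C:1 H:3
  CH2 → C:1 H:2
  CH2 → C:1 H:2
  CH2 → C:1 H:2
  CH2 → C:1 H:2
  CH2Br → C:1 H:2 Br:1
Element totals:
  C: 6
  H: 13
  Br: 1
Molecular formula: C6H13Br.
  M = 6(12.0) + 13(1.007825) + 78.918338
    = 72.000000 + 13.101725 + 78.918338 = 164.020063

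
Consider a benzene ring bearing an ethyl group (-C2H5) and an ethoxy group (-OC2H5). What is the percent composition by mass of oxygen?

Atom tally by fragment:
  benzene ring core → C:6 H:6
  (− 2 ring H displaced by substituents)
  + C2H5 → C:2 H:5
  + OC2H5 → C:2 H:5 O:1
Element totals:
  C: 10
  H: 14
  O: 1
Molecular formula: C10H14O.
Molar mass = 150.221 g/mol.
Mass from O: 1 × 15.999 = 15.999 g/mol.
%O = 15.999 / 150.221 × 100 = 10.65%.

10.65%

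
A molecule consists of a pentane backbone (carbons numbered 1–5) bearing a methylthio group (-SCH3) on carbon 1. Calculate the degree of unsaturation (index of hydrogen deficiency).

0

Atom tally by fragment:
  CH3SCH2 → C:2 H:5 S:1
  CH2 → C:1 H:2
  CH2 → C:1 H:2
  CH2 → C:1 H:2
  CH3 → C:1 H:3
Element totals:
  C: 6
  H: 14
  S: 1
Molecular formula: C6H14S.
DoU = (2C + 2 + N − H − X) / 2 = (2·6 + 2 + 0 − 14 − 0) / 2 = 0.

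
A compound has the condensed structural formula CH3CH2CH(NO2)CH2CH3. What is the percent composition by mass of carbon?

Atom tally by fragment:
  CH3 → C:1 H:3
  CH2 → C:1 H:2
  CH(NO2) → C:1 H:1 N:1 O:2
  CH2 → C:1 H:2
  CH3 → C:1 H:3
Element totals:
  C: 5
  H: 11
  N: 1
  O: 2
Molecular formula: C5H11NO2.
Molar mass = 117.148 g/mol.
Mass from C: 5 × 12.011 = 60.055 g/mol.
%C = 60.055 / 117.148 × 100 = 51.26%.

51.26%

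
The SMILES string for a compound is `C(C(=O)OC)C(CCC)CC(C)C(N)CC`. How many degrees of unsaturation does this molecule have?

Atom tally by fragment:
  CH3OOCCH2 → C:3 H:5 O:2
  CH(CH2CH2CH3) → C:4 H:8
  CH2 → C:1 H:2
  CH(CH3) → C:2 H:4
  CH(NH2) → C:1 H:3 N:1
  CH2 → C:1 H:2
  CH3 → C:1 H:3
Element totals:
  C: 13
  H: 27
  N: 1
  O: 2
Molecular formula: C13H27NO2.
DoU = (2C + 2 + N − H − X) / 2 = (2·13 + 2 + 1 − 27 − 0) / 2 = 1.

1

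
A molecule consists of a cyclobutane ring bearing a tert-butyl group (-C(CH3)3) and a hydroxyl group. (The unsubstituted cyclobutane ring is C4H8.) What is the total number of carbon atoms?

8

Atom tally by fragment:
  cyclobutane ring core → C:4 H:8
  (− 2 ring H displaced by substituents)
  + C(CH3)3 → C:4 H:9
  + OH → O:1 H:1
Element totals:
  C: 8
  H: 16
  O: 1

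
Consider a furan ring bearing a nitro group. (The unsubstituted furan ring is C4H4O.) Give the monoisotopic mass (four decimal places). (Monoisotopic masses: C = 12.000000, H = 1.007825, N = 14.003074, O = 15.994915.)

Atom tally by fragment:
  furan ring core → C:4 H:4 O:1
  (− 1 ring H displaced by substituents)
  + NO2 → N:1 O:2
Element totals:
  C: 4
  H: 3
  N: 1
  O: 3
Molecular formula: C4H3NO3.
  M = 4(12.0) + 3(1.007825) + 14.003074 + 3(15.994915)
    = 48.000000 + 3.023475 + 14.003074 + 47.984745 = 113.011294

113.0113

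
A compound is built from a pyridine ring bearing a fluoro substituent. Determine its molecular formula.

Atom tally by fragment:
  pyridine ring core → C:5 H:5 N:1
  (− 1 ring H displaced by substituents)
  + F → F:1
Element totals:
  C: 5
  H: 4
  F: 1
  N: 1

C5H4FN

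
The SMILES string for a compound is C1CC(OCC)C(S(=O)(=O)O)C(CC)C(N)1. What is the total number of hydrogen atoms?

21

Atom tally by fragment:
  cyclohexane ring core → C:6 H:12
  (− 4 ring H displaced by substituents)
  + OC2H5 → C:2 H:5 O:1
  + SO3H → S:1 O:3 H:1
  + C2H5 → C:2 H:5
  + NH2 → N:1 H:2
Element totals:
  C: 10
  H: 21
  N: 1
  O: 4
  S: 1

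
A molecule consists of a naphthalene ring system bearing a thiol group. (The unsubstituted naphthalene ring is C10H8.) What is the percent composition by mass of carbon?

Atom tally by fragment:
  naphthalene ring system core → C:10 H:8
  (− 1 ring H displaced by substituents)
  + SH → S:1 H:1
Element totals:
  C: 10
  H: 8
  S: 1
Molecular formula: C10H8S.
Molar mass = 160.234 g/mol.
Mass from C: 10 × 12.011 = 120.110 g/mol.
%C = 120.110 / 160.234 × 100 = 74.96%.

74.96%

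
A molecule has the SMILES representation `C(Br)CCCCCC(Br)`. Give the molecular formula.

Atom tally by fragment:
  BrCH2 → C:1 H:2 Br:1
  CH2 → C:1 H:2
  CH2 → C:1 H:2
  CH2 → C:1 H:2
  CH2 → C:1 H:2
  CH2 → C:1 H:2
  CH2Br → C:1 H:2 Br:1
Element totals:
  C: 7
  H: 14
  Br: 2

C7H14Br2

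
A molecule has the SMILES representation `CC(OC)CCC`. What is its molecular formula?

C6H14O

Atom tally by fragment:
  CH3 → C:1 H:3
  CH(OCH3) → C:2 H:4 O:1
  CH2 → C:1 H:2
  CH2 → C:1 H:2
  CH3 → C:1 H:3
Element totals:
  C: 6
  H: 14
  O: 1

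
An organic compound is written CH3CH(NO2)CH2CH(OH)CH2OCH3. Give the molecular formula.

C6H13NO4

Element totals:
  C: 6
  H: 13
  N: 1
  O: 4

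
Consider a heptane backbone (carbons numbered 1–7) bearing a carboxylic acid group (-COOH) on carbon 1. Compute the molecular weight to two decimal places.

Atom tally by fragment:
  HOOCCH2 → C:2 H:3 O:2
  CH2 → C:1 H:2
  CH2 → C:1 H:2
  CH2 → C:1 H:2
  CH2 → C:1 H:2
  CH2 → C:1 H:2
  CH3 → C:1 H:3
Element totals:
  C: 8
  H: 16
  O: 2
Molecular formula: C8H16O2.
  M = 8(12.011) + 16(1.008) + 2(15.999)
    = 96.088 + 16.128 + 31.998 = 144.214

144.21 g/mol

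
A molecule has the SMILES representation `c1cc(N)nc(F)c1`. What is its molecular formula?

Atom tally by fragment:
  pyridine ring core → C:5 H:5 N:1
  (− 2 ring H displaced by substituents)
  + NH2 → N:1 H:2
  + F → F:1
Element totals:
  C: 5
  H: 5
  F: 1
  N: 2

C5H5FN2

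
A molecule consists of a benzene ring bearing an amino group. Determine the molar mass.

Atom tally by fragment:
  benzene ring core → C:6 H:6
  (− 1 ring H displaced by substituents)
  + NH2 → N:1 H:2
Element totals:
  C: 6
  H: 7
  N: 1
Molecular formula: C6H7N.
  M = 6(12.011) + 7(1.008) + 14.007
    = 72.066 + 7.056 + 14.007 = 93.129

93.13 g/mol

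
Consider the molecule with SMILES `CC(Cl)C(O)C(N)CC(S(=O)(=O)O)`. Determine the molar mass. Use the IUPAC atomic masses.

Atom tally by fragment:
  CH3 → C:1 H:3
  CH(Cl) → C:1 H:1 Cl:1
  CH(OH) → C:1 H:2 O:1
  CH(NH2) → C:1 H:3 N:1
  CH2 → C:1 H:2
  CH2SO3H → C:1 H:3 S:1 O:3
Element totals:
  C: 6
  H: 14
  Cl: 1
  N: 1
  O: 4
  S: 1
Molecular formula: C6H14ClNO4S.
  M = 6(12.011) + 14(1.008) + 35.45 + 14.007 + 4(15.999) + 32.06
    = 72.066 + 14.112 + 35.450 + 14.007 + 63.996 + 32.060 = 231.691

231.69 g/mol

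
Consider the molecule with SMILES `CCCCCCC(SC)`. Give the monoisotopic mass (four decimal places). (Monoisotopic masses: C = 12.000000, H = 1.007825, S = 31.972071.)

146.1129

Atom tally by fragment:
  CH3 → C:1 H:3
  CH2 → C:1 H:2
  CH2 → C:1 H:2
  CH2 → C:1 H:2
  CH2 → C:1 H:2
  CH2 → C:1 H:2
  CH2SCH3 → C:2 H:5 S:1
Element totals:
  C: 8
  H: 18
  S: 1
Molecular formula: C8H18S.
  M = 8(12.0) + 18(1.007825) + 31.972071
    = 96.000000 + 18.140850 + 31.972071 = 146.112921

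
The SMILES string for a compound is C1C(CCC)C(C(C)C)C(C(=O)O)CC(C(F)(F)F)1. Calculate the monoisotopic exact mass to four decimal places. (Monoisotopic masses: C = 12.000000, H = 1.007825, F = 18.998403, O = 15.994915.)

Atom tally by fragment:
  cyclohexane ring core → C:6 H:12
  (− 4 ring H displaced by substituents)
  + CH2CH2CH3 → C:3 H:7
  + CH(CH3)2 → C:3 H:7
  + COOH → C:1 H:1 O:2
  + CF3 → C:1 F:3
Element totals:
  C: 14
  H: 23
  F: 3
  O: 2
Molecular formula: C14H23F3O2.
  M = 14(12.0) + 23(1.007825) + 3(18.998403) + 2(15.994915)
    = 168.000000 + 23.179975 + 56.995209 + 31.989830 = 280.165014

280.1650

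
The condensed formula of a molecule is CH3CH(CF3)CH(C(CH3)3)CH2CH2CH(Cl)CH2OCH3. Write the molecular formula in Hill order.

Element totals:
  C: 13
  H: 24
  Cl: 1
  F: 3
  O: 1

C13H24ClF3O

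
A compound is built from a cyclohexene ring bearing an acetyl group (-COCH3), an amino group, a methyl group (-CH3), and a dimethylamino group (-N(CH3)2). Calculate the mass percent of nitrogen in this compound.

14.27%

Atom tally by fragment:
  cyclohexene ring core → C:6 H:10
  (− 4 ring H displaced by substituents)
  + COCH3 → C:2 H:3 O:1
  + NH2 → N:1 H:2
  + CH3 → C:1 H:3
  + N(CH3)2 → N:1 C:2 H:6
Element totals:
  C: 11
  H: 20
  N: 2
  O: 1
Molecular formula: C11H20N2O.
Molar mass = 196.294 g/mol.
Mass from N: 2 × 14.007 = 28.014 g/mol.
%N = 28.014 / 196.294 × 100 = 14.27%.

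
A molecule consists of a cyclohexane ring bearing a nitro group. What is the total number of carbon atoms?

Atom tally by fragment:
  cyclohexane ring core → C:6 H:12
  (− 1 ring H displaced by substituents)
  + NO2 → N:1 O:2
Element totals:
  C: 6
  H: 11
  N: 1
  O: 2

6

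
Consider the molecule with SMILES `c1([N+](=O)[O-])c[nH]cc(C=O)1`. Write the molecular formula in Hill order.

Atom tally by fragment:
  pyrrole ring core → C:4 H:5 N:1
  (− 2 ring H displaced by substituents)
  + NO2 → N:1 O:2
  + CHO → C:1 H:1 O:1
Element totals:
  C: 5
  H: 4
  N: 2
  O: 3

C5H4N2O3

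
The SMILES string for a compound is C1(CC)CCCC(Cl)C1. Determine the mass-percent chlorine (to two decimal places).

24.17%

Atom tally by fragment:
  cyclohexane ring core → C:6 H:12
  (− 2 ring H displaced by substituents)
  + C2H5 → C:2 H:5
  + Cl → Cl:1
Element totals:
  C: 8
  H: 15
  Cl: 1
Molecular formula: C8H15Cl.
Molar mass = 146.658 g/mol.
Mass from Cl: 1 × 35.45 = 35.450 g/mol.
%Cl = 35.450 / 146.658 × 100 = 24.17%.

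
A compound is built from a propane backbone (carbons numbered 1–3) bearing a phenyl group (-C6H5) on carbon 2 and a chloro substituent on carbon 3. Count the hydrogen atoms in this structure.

11

Atom tally by fragment:
  CH3 → C:1 H:3
  CH(C6H5) → C:7 H:6
  CH2Cl → C:1 H:2 Cl:1
Element totals:
  C: 9
  H: 11
  Cl: 1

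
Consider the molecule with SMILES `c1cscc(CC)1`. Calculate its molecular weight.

Atom tally by fragment:
  thiophene ring core → C:4 H:4 S:1
  (− 1 ring H displaced by substituents)
  + C2H5 → C:2 H:5
Element totals:
  C: 6
  H: 8
  S: 1
Molecular formula: C6H8S.
  M = 6(12.011) + 8(1.008) + 32.06
    = 72.066 + 8.064 + 32.060 = 112.190

112.19 g/mol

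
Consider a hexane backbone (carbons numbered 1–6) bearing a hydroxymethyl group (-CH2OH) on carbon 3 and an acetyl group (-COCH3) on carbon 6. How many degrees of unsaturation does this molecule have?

Atom tally by fragment:
  CH3 → C:1 H:3
  CH2 → C:1 H:2
  CH(CH2OH) → C:2 H:4 O:1
  CH2 → C:1 H:2
  CH2 → C:1 H:2
  CH2COCH3 → C:3 H:5 O:1
Element totals:
  C: 9
  H: 18
  O: 2
Molecular formula: C9H18O2.
DoU = (2C + 2 + N − H − X) / 2 = (2·9 + 2 + 0 − 18 − 0) / 2 = 1.

1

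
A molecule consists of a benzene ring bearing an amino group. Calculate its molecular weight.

93.13 g/mol

Atom tally by fragment:
  benzene ring core → C:6 H:6
  (− 1 ring H displaced by substituents)
  + NH2 → N:1 H:2
Element totals:
  C: 6
  H: 7
  N: 1
Molecular formula: C6H7N.
  M = 6(12.011) + 7(1.008) + 14.007
    = 72.066 + 7.056 + 14.007 = 93.129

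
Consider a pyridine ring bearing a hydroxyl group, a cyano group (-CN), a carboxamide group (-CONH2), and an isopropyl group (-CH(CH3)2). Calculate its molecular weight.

Atom tally by fragment:
  pyridine ring core → C:5 H:5 N:1
  (− 4 ring H displaced by substituents)
  + OH → O:1 H:1
  + CN → C:1 N:1
  + CONH2 → C:1 H:2 O:1 N:1
  + CH(CH3)2 → C:3 H:7
Element totals:
  C: 10
  H: 11
  N: 3
  O: 2
Molecular formula: C10H11N3O2.
  M = 10(12.011) + 11(1.008) + 3(14.007) + 2(15.999)
    = 120.110 + 11.088 + 42.021 + 31.998 = 205.217

205.22 g/mol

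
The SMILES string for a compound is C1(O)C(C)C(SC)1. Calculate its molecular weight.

Atom tally by fragment:
  cyclopropane ring core → C:3 H:6
  (− 3 ring H displaced by substituents)
  + OH → O:1 H:1
  + CH3 → C:1 H:3
  + SCH3 → C:1 H:3 S:1
Element totals:
  C: 5
  H: 10
  O: 1
  S: 1
Molecular formula: C5H10OS.
  M = 5(12.011) + 10(1.008) + 15.999 + 32.06
    = 60.055 + 10.080 + 15.999 + 32.060 = 118.194

118.19 g/mol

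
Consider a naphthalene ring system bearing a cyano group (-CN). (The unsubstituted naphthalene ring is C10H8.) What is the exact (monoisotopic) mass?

Atom tally by fragment:
  naphthalene ring system core → C:10 H:8
  (− 1 ring H displaced by substituents)
  + CN → C:1 N:1
Element totals:
  C: 11
  H: 7
  N: 1
Molecular formula: C11H7N.
  M = 11(12.0) + 7(1.007825) + 14.003074
    = 132.000000 + 7.054775 + 14.003074 = 153.057849

153.0578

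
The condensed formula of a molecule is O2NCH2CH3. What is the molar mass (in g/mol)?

75.07 g/mol

Element totals:
  C: 2
  H: 5
  N: 1
  O: 2
Molecular formula: C2H5NO2.
  M = 2(12.011) + 5(1.008) + 14.007 + 2(15.999)
    = 24.022 + 5.040 + 14.007 + 31.998 = 75.067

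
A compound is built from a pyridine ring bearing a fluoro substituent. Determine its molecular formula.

Atom tally by fragment:
  pyridine ring core → C:5 H:5 N:1
  (− 1 ring H displaced by substituents)
  + F → F:1
Element totals:
  C: 5
  H: 4
  F: 1
  N: 1

C5H4FN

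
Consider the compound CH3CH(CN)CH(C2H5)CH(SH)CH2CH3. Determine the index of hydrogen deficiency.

Atom tally by fragment:
  CH3 → C:1 H:3
  CH(CN) → C:2 H:1 N:1
  CH(C2H5) → C:3 H:6
  CH(SH) → C:1 H:2 S:1
  CH2 → C:1 H:2
  CH3 → C:1 H:3
Element totals:
  C: 9
  H: 17
  N: 1
  S: 1
Molecular formula: C9H17NS.
DoU = (2C + 2 + N − H − X) / 2 = (2·9 + 2 + 1 − 17 − 0) / 2 = 2.

2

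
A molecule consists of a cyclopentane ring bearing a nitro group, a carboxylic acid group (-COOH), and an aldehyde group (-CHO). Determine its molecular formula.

Atom tally by fragment:
  cyclopentane ring core → C:5 H:10
  (− 3 ring H displaced by substituents)
  + NO2 → N:1 O:2
  + COOH → C:1 H:1 O:2
  + CHO → C:1 H:1 O:1
Element totals:
  C: 7
  H: 9
  N: 1
  O: 5

C7H9NO5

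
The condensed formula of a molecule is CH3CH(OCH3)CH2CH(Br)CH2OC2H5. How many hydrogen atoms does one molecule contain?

Atom tally by fragment:
  CH3 → C:1 H:3
  CH(OCH3) → C:2 H:4 O:1
  CH2 → C:1 H:2
  CH(Br) → C:1 H:1 Br:1
  CH2OC2H5 → C:3 H:7 O:1
Element totals:
  C: 8
  H: 17
  Br: 1
  O: 2

17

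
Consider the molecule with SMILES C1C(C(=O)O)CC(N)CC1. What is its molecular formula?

Atom tally by fragment:
  cyclohexane ring core → C:6 H:12
  (− 2 ring H displaced by substituents)
  + COOH → C:1 H:1 O:2
  + NH2 → N:1 H:2
Element totals:
  C: 7
  H: 13
  N: 1
  O: 2

C7H13NO2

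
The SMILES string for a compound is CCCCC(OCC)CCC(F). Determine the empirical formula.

C10H21FO

Atom tally by fragment:
  CH3 → C:1 H:3
  CH2 → C:1 H:2
  CH2 → C:1 H:2
  CH2 → C:1 H:2
  CH(OC2H5) → C:3 H:6 O:1
  CH2 → C:1 H:2
  CH2 → C:1 H:2
  CH2F → C:1 H:2 F:1
Element totals:
  C: 10
  H: 21
  F: 1
  O: 1
Molecular formula: C10H21FO.
gcd of subscripts (10, 1, 21, 1) = 1, so the empirical formula equals the molecular formula.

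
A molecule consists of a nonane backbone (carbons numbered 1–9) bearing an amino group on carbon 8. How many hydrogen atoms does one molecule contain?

21

Atom tally by fragment:
  CH3 → C:1 H:3
  CH2 → C:1 H:2
  CH2 → C:1 H:2
  CH2 → C:1 H:2
  CH2 → C:1 H:2
  CH2 → C:1 H:2
  CH2 → C:1 H:2
  CH(NH2) → C:1 H:3 N:1
  CH3 → C:1 H:3
Element totals:
  C: 9
  H: 21
  N: 1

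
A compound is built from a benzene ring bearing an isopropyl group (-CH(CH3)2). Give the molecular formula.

Atom tally by fragment:
  benzene ring core → C:6 H:6
  (− 1 ring H displaced by substituents)
  + CH(CH3)2 → C:3 H:7
Element totals:
  C: 9
  H: 12

C9H12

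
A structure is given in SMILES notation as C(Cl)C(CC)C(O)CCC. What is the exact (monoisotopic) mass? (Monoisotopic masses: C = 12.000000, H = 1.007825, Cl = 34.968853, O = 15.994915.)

164.0968

Atom tally by fragment:
  ClCH2 → C:1 H:2 Cl:1
  CH(C2H5) → C:3 H:6
  CH(OH) → C:1 H:2 O:1
  CH2 → C:1 H:2
  CH2 → C:1 H:2
  CH3 → C:1 H:3
Element totals:
  C: 8
  H: 17
  Cl: 1
  O: 1
Molecular formula: C8H17ClO.
  M = 8(12.0) + 17(1.007825) + 34.968853 + 15.994915
    = 96.000000 + 17.133025 + 34.968853 + 15.994915 = 164.096793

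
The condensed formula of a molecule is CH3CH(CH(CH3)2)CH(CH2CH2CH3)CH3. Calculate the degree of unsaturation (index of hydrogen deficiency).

0

Element totals:
  C: 10
  H: 22
Molecular formula: C10H22.
DoU = (2C + 2 + N − H − X) / 2 = (2·10 + 2 + 0 − 22 − 0) / 2 = 0.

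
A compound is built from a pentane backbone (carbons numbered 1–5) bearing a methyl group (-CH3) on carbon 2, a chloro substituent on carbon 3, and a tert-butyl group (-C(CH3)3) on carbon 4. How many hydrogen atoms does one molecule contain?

21

Atom tally by fragment:
  CH3 → C:1 H:3
  CH(CH3) → C:2 H:4
  CH(Cl) → C:1 H:1 Cl:1
  CH(C(CH3)3) → C:5 H:10
  CH3 → C:1 H:3
Element totals:
  C: 10
  H: 21
  Cl: 1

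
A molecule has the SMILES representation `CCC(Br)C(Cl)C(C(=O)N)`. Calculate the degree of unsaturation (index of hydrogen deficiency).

Atom tally by fragment:
  CH3 → C:1 H:3
  CH2 → C:1 H:2
  CH(Br) → C:1 H:1 Br:1
  CH(Cl) → C:1 H:1 Cl:1
  CH2CONH2 → C:2 H:4 O:1 N:1
Element totals:
  C: 6
  H: 11
  Br: 1
  Cl: 1
  N: 1
  O: 1
Molecular formula: C6H11BrClNO.
DoU = (2C + 2 + N − H − X) / 2 = (2·6 + 2 + 1 − 11 − 2) / 2 = 1.

1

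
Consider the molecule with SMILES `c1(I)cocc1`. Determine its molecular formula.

Atom tally by fragment:
  furan ring core → C:4 H:4 O:1
  (− 1 ring H displaced by substituents)
  + I → I:1
Element totals:
  C: 4
  H: 3
  I: 1
  O: 1

C4H3IO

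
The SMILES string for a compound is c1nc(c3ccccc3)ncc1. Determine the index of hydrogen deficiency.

8

Atom tally by fragment:
  pyrimidine ring core → C:4 H:4 N:2
  (− 1 ring H displaced by substituents)
  + C6H5 → C:6 H:5
Element totals:
  C: 10
  H: 8
  N: 2
Molecular formula: C10H8N2.
DoU = (2C + 2 + N − H − X) / 2 = (2·10 + 2 + 2 − 8 − 0) / 2 = 8.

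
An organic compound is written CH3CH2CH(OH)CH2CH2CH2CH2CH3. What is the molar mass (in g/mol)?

130.23 g/mol

Atom tally by fragment:
  CH3 → C:1 H:3
  CH2 → C:1 H:2
  CH(OH) → C:1 H:2 O:1
  CH2 → C:1 H:2
  CH2 → C:1 H:2
  CH2 → C:1 H:2
  CH2 → C:1 H:2
  CH3 → C:1 H:3
Element totals:
  C: 8
  H: 18
  O: 1
Molecular formula: C8H18O.
  M = 8(12.011) + 18(1.008) + 15.999
    = 96.088 + 18.144 + 15.999 = 130.231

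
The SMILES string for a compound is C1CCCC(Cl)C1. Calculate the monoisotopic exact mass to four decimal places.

Atom tally by fragment:
  cyclohexane ring core → C:6 H:12
  (− 1 ring H displaced by substituents)
  + Cl → Cl:1
Element totals:
  C: 6
  H: 11
  Cl: 1
Molecular formula: C6H11Cl.
  M = 6(12.0) + 11(1.007825) + 34.968853
    = 72.000000 + 11.086075 + 34.968853 = 118.054928

118.0549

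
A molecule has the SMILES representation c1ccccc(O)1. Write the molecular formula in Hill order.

C6H6O

Atom tally by fragment:
  benzene ring core → C:6 H:6
  (− 1 ring H displaced by substituents)
  + OH → O:1 H:1
Element totals:
  C: 6
  H: 6
  O: 1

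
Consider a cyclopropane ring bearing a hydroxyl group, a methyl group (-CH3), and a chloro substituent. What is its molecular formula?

C4H7ClO

Atom tally by fragment:
  cyclopropane ring core → C:3 H:6
  (− 3 ring H displaced by substituents)
  + OH → O:1 H:1
  + CH3 → C:1 H:3
  + Cl → Cl:1
Element totals:
  C: 4
  H: 7
  Cl: 1
  O: 1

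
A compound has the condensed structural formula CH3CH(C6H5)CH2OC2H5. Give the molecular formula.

C11H16O

Element totals:
  C: 11
  H: 16
  O: 1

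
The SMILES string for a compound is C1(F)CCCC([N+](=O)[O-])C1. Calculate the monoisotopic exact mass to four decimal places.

147.0696

Atom tally by fragment:
  cyclohexane ring core → C:6 H:12
  (− 2 ring H displaced by substituents)
  + F → F:1
  + NO2 → N:1 O:2
Element totals:
  C: 6
  H: 10
  F: 1
  N: 1
  O: 2
Molecular formula: C6H10FNO2.
  M = 6(12.0) + 10(1.007825) + 18.998403 + 14.003074 + 2(15.994915)
    = 72.000000 + 10.078250 + 18.998403 + 14.003074 + 31.989830 = 147.069557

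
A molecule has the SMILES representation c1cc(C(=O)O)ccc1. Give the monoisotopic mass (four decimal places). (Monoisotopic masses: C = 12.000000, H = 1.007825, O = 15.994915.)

Atom tally by fragment:
  benzene ring core → C:6 H:6
  (− 1 ring H displaced by substituents)
  + COOH → C:1 H:1 O:2
Element totals:
  C: 7
  H: 6
  O: 2
Molecular formula: C7H6O2.
  M = 7(12.0) + 6(1.007825) + 2(15.994915)
    = 84.000000 + 6.046950 + 31.989830 = 122.036780

122.0368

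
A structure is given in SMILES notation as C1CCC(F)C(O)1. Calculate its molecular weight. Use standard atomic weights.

104.12 g/mol

Atom tally by fragment:
  cyclopentane ring core → C:5 H:10
  (− 2 ring H displaced by substituents)
  + F → F:1
  + OH → O:1 H:1
Element totals:
  C: 5
  H: 9
  F: 1
  O: 1
Molecular formula: C5H9FO.
  M = 5(12.011) + 9(1.008) + 18.998 + 15.999
    = 60.055 + 9.072 + 18.998 + 15.999 = 104.124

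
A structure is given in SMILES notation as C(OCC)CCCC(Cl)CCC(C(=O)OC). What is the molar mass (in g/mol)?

250.76 g/mol

Atom tally by fragment:
  C2H5OCH2 → C:3 H:7 O:1
  CH2 → C:1 H:2
  CH2 → C:1 H:2
  CH2 → C:1 H:2
  CH(Cl) → C:1 H:1 Cl:1
  CH2 → C:1 H:2
  CH2 → C:1 H:2
  CH2COOCH3 → C:3 H:5 O:2
Element totals:
  C: 12
  H: 23
  Cl: 1
  O: 3
Molecular formula: C12H23ClO3.
  M = 12(12.011) + 23(1.008) + 35.45 + 3(15.999)
    = 144.132 + 23.184 + 35.450 + 47.997 = 250.763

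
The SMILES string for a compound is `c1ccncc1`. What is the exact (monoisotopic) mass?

79.0422

Atom tally by fragment:
  pyridine ring core → C:5 H:5 N:1
Element totals:
  C: 5
  H: 5
  N: 1
Molecular formula: C5H5N.
  M = 5(12.0) + 5(1.007825) + 14.003074
    = 60.000000 + 5.039125 + 14.003074 = 79.042199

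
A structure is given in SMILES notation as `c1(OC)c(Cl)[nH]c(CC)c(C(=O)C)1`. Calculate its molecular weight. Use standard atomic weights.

201.65 g/mol

Atom tally by fragment:
  pyrrole ring core → C:4 H:5 N:1
  (− 4 ring H displaced by substituents)
  + OCH3 → C:1 H:3 O:1
  + Cl → Cl:1
  + C2H5 → C:2 H:5
  + COCH3 → C:2 H:3 O:1
Element totals:
  C: 9
  H: 12
  Cl: 1
  N: 1
  O: 2
Molecular formula: C9H12ClNO2.
  M = 9(12.011) + 12(1.008) + 35.45 + 14.007 + 2(15.999)
    = 108.099 + 12.096 + 35.450 + 14.007 + 31.998 = 201.650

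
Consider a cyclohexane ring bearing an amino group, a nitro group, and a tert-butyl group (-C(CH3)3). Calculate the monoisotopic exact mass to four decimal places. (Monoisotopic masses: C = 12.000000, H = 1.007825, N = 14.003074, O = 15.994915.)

Atom tally by fragment:
  cyclohexane ring core → C:6 H:12
  (− 3 ring H displaced by substituents)
  + NH2 → N:1 H:2
  + NO2 → N:1 O:2
  + C(CH3)3 → C:4 H:9
Element totals:
  C: 10
  H: 20
  N: 2
  O: 2
Molecular formula: C10H20N2O2.
  M = 10(12.0) + 20(1.007825) + 2(14.003074) + 2(15.994915)
    = 120.000000 + 20.156500 + 28.006148 + 31.989830 = 200.152478

200.1525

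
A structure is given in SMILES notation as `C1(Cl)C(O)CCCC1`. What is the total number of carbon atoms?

Atom tally by fragment:
  cyclohexane ring core → C:6 H:12
  (− 2 ring H displaced by substituents)
  + Cl → Cl:1
  + OH → O:1 H:1
Element totals:
  C: 6
  H: 11
  Cl: 1
  O: 1

6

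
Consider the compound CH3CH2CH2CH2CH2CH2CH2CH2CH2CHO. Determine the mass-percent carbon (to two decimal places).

Atom tally by fragment:
  CH3 → C:1 H:3
  CH2 → C:1 H:2
  CH2 → C:1 H:2
  CH2 → C:1 H:2
  CH2 → C:1 H:2
  CH2 → C:1 H:2
  CH2 → C:1 H:2
  CH2 → C:1 H:2
  CH2CHO → C:2 H:3 O:1
Element totals:
  C: 10
  H: 20
  O: 1
Molecular formula: C10H20O.
Molar mass = 156.269 g/mol.
Mass from C: 10 × 12.011 = 120.110 g/mol.
%C = 120.110 / 156.269 × 100 = 76.86%.

76.86%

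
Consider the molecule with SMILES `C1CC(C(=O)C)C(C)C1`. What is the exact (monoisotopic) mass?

Atom tally by fragment:
  cyclopentane ring core → C:5 H:10
  (− 2 ring H displaced by substituents)
  + COCH3 → C:2 H:3 O:1
  + CH3 → C:1 H:3
Element totals:
  C: 8
  H: 14
  O: 1
Molecular formula: C8H14O.
  M = 8(12.0) + 14(1.007825) + 15.994915
    = 96.000000 + 14.109550 + 15.994915 = 126.104465

126.1045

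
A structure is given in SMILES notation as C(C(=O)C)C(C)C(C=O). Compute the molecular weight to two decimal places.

128.17 g/mol

Atom tally by fragment:
  CH3COCH2 → C:3 H:5 O:1
  CH(CH3) → C:2 H:4
  CH2CHO → C:2 H:3 O:1
Element totals:
  C: 7
  H: 12
  O: 2
Molecular formula: C7H12O2.
  M = 7(12.011) + 12(1.008) + 2(15.999)
    = 84.077 + 12.096 + 31.998 = 128.171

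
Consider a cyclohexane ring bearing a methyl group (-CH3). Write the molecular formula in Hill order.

C7H14

Atom tally by fragment:
  cyclohexane ring core → C:6 H:12
  (− 1 ring H displaced by substituents)
  + CH3 → C:1 H:3
Element totals:
  C: 7
  H: 14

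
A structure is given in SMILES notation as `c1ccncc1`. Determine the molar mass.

Atom tally by fragment:
  pyridine ring core → C:5 H:5 N:1
Element totals:
  C: 5
  H: 5
  N: 1
Molecular formula: C5H5N.
  M = 5(12.011) + 5(1.008) + 14.007
    = 60.055 + 5.040 + 14.007 = 79.102

79.10 g/mol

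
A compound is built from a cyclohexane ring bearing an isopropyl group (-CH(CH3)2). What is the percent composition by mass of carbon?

Atom tally by fragment:
  cyclohexane ring core → C:6 H:12
  (− 1 ring H displaced by substituents)
  + CH(CH3)2 → C:3 H:7
Element totals:
  C: 9
  H: 18
Molecular formula: C9H18.
Molar mass = 126.243 g/mol.
Mass from C: 9 × 12.011 = 108.099 g/mol.
%C = 108.099 / 126.243 × 100 = 85.63%.

85.63%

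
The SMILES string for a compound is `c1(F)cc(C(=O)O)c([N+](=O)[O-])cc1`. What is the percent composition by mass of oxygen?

Atom tally by fragment:
  benzene ring core → C:6 H:6
  (− 3 ring H displaced by substituents)
  + F → F:1
  + COOH → C:1 H:1 O:2
  + NO2 → N:1 O:2
Element totals:
  C: 7
  H: 4
  F: 1
  N: 1
  O: 4
Molecular formula: C7H4FNO4.
Molar mass = 185.110 g/mol.
Mass from O: 4 × 15.999 = 63.996 g/mol.
%O = 63.996 / 185.110 × 100 = 34.57%.

34.57%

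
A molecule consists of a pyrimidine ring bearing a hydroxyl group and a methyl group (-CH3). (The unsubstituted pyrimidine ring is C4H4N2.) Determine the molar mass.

Atom tally by fragment:
  pyrimidine ring core → C:4 H:4 N:2
  (− 2 ring H displaced by substituents)
  + OH → O:1 H:1
  + CH3 → C:1 H:3
Element totals:
  C: 5
  H: 6
  N: 2
  O: 1
Molecular formula: C5H6N2O.
  M = 5(12.011) + 6(1.008) + 2(14.007) + 15.999
    = 60.055 + 6.048 + 28.014 + 15.999 = 110.116

110.12 g/mol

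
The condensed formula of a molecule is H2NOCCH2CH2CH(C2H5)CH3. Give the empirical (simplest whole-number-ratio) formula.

C7H15NO

Element totals:
  C: 7
  H: 15
  N: 1
  O: 1
Molecular formula: C7H15NO.
gcd of subscripts (7, 15, 1, 1) = 1, so the empirical formula equals the molecular formula.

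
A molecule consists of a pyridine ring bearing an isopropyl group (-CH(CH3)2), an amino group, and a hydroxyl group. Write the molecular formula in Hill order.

C8H12N2O

Atom tally by fragment:
  pyridine ring core → C:5 H:5 N:1
  (− 3 ring H displaced by substituents)
  + CH(CH3)2 → C:3 H:7
  + NH2 → N:1 H:2
  + OH → O:1 H:1
Element totals:
  C: 8
  H: 12
  N: 2
  O: 1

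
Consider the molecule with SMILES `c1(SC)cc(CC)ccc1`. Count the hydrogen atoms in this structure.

12

Atom tally by fragment:
  benzene ring core → C:6 H:6
  (− 2 ring H displaced by substituents)
  + SCH3 → C:1 H:3 S:1
  + C2H5 → C:2 H:5
Element totals:
  C: 9
  H: 12
  S: 1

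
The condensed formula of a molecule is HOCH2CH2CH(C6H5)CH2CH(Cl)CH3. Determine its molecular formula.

C12H17ClO

Element totals:
  C: 12
  H: 17
  Cl: 1
  O: 1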